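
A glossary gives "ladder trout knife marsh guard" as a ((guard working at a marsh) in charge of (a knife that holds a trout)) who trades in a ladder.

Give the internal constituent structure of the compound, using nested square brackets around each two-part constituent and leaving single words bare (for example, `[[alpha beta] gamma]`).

At the top level: head "guard" (specifically "trout knife marsh guard"); modifier "ladder".
Inside "trout knife marsh guard": head "guard" (specifically "marsh guard"), modifier "trout knife".
Inside "trout knife": head "knife", modifier "trout".
Inside "marsh guard": head "guard", modifier "marsh".
Putting it together: [ladder [[trout knife] [marsh guard]]].

[ladder [[trout knife] [marsh guard]]]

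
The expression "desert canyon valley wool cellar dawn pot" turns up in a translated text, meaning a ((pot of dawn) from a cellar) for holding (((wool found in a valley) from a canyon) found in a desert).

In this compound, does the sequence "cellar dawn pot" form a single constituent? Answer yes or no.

The paraphrase groups the words so that "cellar dawn pot" is one unit: it corresponds to a single parenthesized sub-phrase.
The full structure is [[desert [canyon [valley wool]]] [cellar [dawn pot]]], in which [cellar dawn pot] is a constituent.

yes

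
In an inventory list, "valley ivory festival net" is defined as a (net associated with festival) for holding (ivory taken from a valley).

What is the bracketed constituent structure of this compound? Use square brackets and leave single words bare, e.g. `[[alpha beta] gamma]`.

At the top level: head "net" (specifically "festival net"); modifier "valley ivory".
Within "valley ivory", the head is "ivory" and the modifier is "valley".
Within "festival net", the head is "net" and the modifier is "festival".
Putting it together: [[valley ivory] [festival net]].

[[valley ivory] [festival net]]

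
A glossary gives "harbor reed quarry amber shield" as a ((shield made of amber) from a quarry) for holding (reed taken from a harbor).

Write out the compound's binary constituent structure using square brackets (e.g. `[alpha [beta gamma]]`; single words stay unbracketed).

[[harbor reed] [quarry [amber shield]]]

The outermost head in the paraphrase is "shield" (specifically "quarry amber shield"), modified by "harbor reed".
"harbor reed" → head "reed", modifier "harbor".
"quarry amber shield" → head "shield" (specifically "amber shield"), modifier "quarry".
"amber shield" → head "shield", modifier "amber".
So the structure is [[harbor reed] [quarry [amber shield]]].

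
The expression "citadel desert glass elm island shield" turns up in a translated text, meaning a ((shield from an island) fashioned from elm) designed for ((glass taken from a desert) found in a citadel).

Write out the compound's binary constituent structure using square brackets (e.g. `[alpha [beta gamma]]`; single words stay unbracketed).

[[citadel [desert glass]] [elm [island shield]]]

At the top level: head "shield" (specifically "elm island shield"); modifier "citadel desert glass".
Inside "citadel desert glass": head "glass" (specifically "desert glass"), modifier "citadel".
Inside "desert glass": head "glass", modifier "desert".
Inside "elm island shield": head "shield" (specifically "island shield"), modifier "elm".
Inside "island shield": head "shield", modifier "island".
Assembled: [[citadel [desert glass]] [elm [island shield]]].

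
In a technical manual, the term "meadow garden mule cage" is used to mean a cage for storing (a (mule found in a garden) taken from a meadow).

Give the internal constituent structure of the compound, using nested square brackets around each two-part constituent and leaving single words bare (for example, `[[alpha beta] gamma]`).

At the top level: head "cage"; modifier "meadow garden mule".
Inside "meadow garden mule": head "mule" (specifically "garden mule"), modifier "meadow".
Inside "garden mule": head "mule", modifier "garden".
Assembled: [[meadow [garden mule]] cage].

[[meadow [garden mule]] cage]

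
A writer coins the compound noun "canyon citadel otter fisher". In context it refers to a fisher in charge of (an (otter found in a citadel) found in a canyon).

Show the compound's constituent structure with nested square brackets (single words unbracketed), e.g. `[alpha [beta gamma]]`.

The outermost head in the paraphrase is "fisher", modified by "canyon citadel otter".
Inside "canyon citadel otter": head "otter" (specifically "citadel otter"), modifier "canyon".
Inside "citadel otter": head "otter", modifier "citadel".
Putting it together: [[canyon [citadel otter]] fisher].

[[canyon [citadel otter]] fisher]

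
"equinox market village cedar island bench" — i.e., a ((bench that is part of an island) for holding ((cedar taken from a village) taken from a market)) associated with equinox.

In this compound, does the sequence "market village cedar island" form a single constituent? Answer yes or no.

no

The top-level split is [equinox] [market village cedar island bench]; the full structure is [equinox [[market [village cedar]] [island bench]]].
"market village cedar island" straddles a constituent boundary, so it is not a single unit.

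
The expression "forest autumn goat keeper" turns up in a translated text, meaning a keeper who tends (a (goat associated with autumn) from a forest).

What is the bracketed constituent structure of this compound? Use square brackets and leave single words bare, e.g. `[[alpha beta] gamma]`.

[[forest [autumn goat]] keeper]

The outermost head in the paraphrase is "keeper", modified by "forest autumn goat".
Inside "forest autumn goat": head "goat" (specifically "autumn goat"), modifier "forest".
Inside "autumn goat": head "goat", modifier "autumn".
Assembled: [[forest [autumn goat]] keeper].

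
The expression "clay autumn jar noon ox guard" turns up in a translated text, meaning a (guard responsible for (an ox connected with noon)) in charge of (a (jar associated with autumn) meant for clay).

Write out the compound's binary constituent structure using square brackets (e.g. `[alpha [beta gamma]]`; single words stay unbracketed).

At the top level: head "guard" (specifically "noon ox guard"); modifier "clay autumn jar".
Within "clay autumn jar", the head is "jar" (specifically "autumn jar") and the modifier is "clay".
Within "autumn jar", the head is "jar" and the modifier is "autumn".
Within "noon ox guard", the head is "guard" and the modifier is "noon ox".
Within "noon ox", the head is "ox" and the modifier is "noon".
Assembled: [[clay [autumn jar]] [[noon ox] guard]].

[[clay [autumn jar]] [[noon ox] guard]]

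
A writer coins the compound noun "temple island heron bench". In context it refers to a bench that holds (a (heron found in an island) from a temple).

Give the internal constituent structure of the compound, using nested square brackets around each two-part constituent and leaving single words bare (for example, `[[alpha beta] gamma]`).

The outermost head in the paraphrase is "bench", modified by "temple island heron".
Inside "temple island heron": head "heron" (specifically "island heron"), modifier "temple".
Inside "island heron": head "heron", modifier "island".
Assembled: [[temple [island heron]] bench].

[[temple [island heron]] bench]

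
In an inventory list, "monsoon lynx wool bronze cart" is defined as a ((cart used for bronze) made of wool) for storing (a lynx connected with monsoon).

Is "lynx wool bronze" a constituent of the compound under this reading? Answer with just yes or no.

The top-level split is [monsoon lynx] [wool bronze cart]; the full structure is [[monsoon lynx] [wool [bronze cart]]].
"lynx wool bronze" straddles a constituent boundary, so it is not a single unit.

no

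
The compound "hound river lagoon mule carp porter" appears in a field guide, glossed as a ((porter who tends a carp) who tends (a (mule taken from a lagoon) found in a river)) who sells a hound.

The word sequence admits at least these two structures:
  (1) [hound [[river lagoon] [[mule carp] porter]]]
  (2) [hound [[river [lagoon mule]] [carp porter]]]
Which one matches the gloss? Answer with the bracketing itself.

The paraphrase's head is the "porter" part ("river lagoon mule carp porter"); its modifier is "hound".
That top-level split, carried through the inner groups, gives [hound [[river [lagoon mule]] [carp porter]]].

[hound [[river [lagoon mule]] [carp porter]]]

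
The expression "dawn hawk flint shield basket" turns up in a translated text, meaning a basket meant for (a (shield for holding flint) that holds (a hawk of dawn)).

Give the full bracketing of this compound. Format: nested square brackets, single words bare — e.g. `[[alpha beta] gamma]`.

[[[dawn hawk] [flint shield]] basket]

The outermost head in the paraphrase is "basket", modified by "dawn hawk flint shield".
"dawn hawk flint shield" → head "shield" (specifically "flint shield"), modifier "dawn hawk".
"dawn hawk" → head "hawk", modifier "dawn".
"flint shield" → head "shield", modifier "flint".
Putting it together: [[[dawn hawk] [flint shield]] basket].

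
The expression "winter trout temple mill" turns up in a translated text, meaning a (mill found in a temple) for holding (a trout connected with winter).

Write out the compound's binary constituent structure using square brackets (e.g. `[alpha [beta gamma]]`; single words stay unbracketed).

[[winter trout] [temple mill]]

The outermost head in the paraphrase is "mill" (specifically "temple mill"), modified by "winter trout".
"winter trout" → head "trout", modifier "winter".
"temple mill" → head "mill", modifier "temple".
Putting it together: [[winter trout] [temple mill]].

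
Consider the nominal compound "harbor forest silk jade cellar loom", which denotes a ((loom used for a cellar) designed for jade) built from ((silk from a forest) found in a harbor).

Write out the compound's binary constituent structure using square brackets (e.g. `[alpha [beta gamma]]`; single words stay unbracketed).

At the top level: head "loom" (specifically "jade cellar loom"); modifier "harbor forest silk".
Within "harbor forest silk", the head is "silk" (specifically "forest silk") and the modifier is "harbor".
Within "forest silk", the head is "silk" and the modifier is "forest".
Within "jade cellar loom", the head is "loom" (specifically "cellar loom") and the modifier is "jade".
Within "cellar loom", the head is "loom" and the modifier is "cellar".
Putting it together: [[harbor [forest silk]] [jade [cellar loom]]].

[[harbor [forest silk]] [jade [cellar loom]]]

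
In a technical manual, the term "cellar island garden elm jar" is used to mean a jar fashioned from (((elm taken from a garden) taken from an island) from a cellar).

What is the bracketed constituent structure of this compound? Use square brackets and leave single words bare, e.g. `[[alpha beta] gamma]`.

Whole compound: head "jar", modifier "cellar island garden elm".
Within "cellar island garden elm", the head is "elm" (specifically "island garden elm") and the modifier is "cellar".
Within "island garden elm", the head is "elm" (specifically "garden elm") and the modifier is "island".
Within "garden elm", the head is "elm" and the modifier is "garden".
So the structure is [[cellar [island [garden elm]]] jar].

[[cellar [island [garden elm]]] jar]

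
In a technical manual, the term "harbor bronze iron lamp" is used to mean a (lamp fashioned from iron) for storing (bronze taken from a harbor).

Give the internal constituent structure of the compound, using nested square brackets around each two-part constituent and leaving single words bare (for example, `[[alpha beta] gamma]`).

Overall it is a kind of lamp (specifically "iron lamp"); the modifier is "harbor bronze".
Within "harbor bronze", the head is "bronze" and the modifier is "harbor".
Within "iron lamp", the head is "lamp" and the modifier is "iron".
So the structure is [[harbor bronze] [iron lamp]].

[[harbor bronze] [iron lamp]]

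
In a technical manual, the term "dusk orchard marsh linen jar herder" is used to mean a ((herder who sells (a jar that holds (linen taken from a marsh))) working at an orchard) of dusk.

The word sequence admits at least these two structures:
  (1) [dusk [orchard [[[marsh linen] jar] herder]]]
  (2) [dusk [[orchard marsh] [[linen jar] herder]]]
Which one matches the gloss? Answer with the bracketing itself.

The paraphrase's head is the "herder" part ("orchard marsh linen jar herder"); its modifier is "dusk".
That top-level split, carried through the inner groups, gives [dusk [orchard [[[marsh linen] jar] herder]]].

[dusk [orchard [[[marsh linen] jar] herder]]]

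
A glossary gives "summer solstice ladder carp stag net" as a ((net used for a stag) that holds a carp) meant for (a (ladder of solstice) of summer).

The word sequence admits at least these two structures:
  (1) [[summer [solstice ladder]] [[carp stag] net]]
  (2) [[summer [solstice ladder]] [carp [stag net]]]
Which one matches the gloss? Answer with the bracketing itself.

The paraphrase's head is the "net" part ("carp stag net"); its modifier is "summer solstice ladder".
That top-level split, carried through the inner groups, gives [[summer [solstice ladder]] [carp [stag net]]].

[[summer [solstice ladder]] [carp [stag net]]]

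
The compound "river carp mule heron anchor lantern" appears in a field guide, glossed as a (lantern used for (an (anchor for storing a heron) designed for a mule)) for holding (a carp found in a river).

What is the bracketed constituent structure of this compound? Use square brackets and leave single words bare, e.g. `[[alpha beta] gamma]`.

The outermost head in the paraphrase is "lantern" (specifically "mule heron anchor lantern"), modified by "river carp".
Inside "river carp": head "carp", modifier "river".
Inside "mule heron anchor lantern": head "lantern", modifier "mule heron anchor".
Inside "mule heron anchor": head "anchor" (specifically "heron anchor"), modifier "mule".
Inside "heron anchor": head "anchor", modifier "heron".
Assembled: [[river carp] [[mule [heron anchor]] lantern]].

[[river carp] [[mule [heron anchor]] lantern]]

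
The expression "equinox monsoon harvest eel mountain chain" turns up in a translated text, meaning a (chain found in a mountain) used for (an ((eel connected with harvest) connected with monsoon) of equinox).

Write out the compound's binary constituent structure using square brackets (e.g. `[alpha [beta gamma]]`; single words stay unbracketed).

[[equinox [monsoon [harvest eel]]] [mountain chain]]

Overall it is a kind of chain (specifically "mountain chain"); the modifier is "equinox monsoon harvest eel".
Within "equinox monsoon harvest eel", the head is "eel" (specifically "monsoon harvest eel") and the modifier is "equinox".
Within "monsoon harvest eel", the head is "eel" (specifically "harvest eel") and the modifier is "monsoon".
Within "harvest eel", the head is "eel" and the modifier is "harvest".
Within "mountain chain", the head is "chain" and the modifier is "mountain".
Assembled: [[equinox [monsoon [harvest eel]]] [mountain chain]].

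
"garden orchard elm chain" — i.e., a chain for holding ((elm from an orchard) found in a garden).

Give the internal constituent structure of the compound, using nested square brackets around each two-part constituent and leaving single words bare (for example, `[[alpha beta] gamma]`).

Overall it is a kind of chain; the modifier is "garden orchard elm".
Inside "garden orchard elm": head "elm" (specifically "orchard elm"), modifier "garden".
Inside "orchard elm": head "elm", modifier "orchard".
Assembled: [[garden [orchard elm]] chain].

[[garden [orchard elm]] chain]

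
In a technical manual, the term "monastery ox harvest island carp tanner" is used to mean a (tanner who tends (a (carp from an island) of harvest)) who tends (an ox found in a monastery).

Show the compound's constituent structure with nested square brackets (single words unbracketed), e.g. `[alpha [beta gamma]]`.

Overall it is a kind of tanner (specifically "harvest island carp tanner"); the modifier is "monastery ox".
Inside "monastery ox": head "ox", modifier "monastery".
Inside "harvest island carp tanner": head "tanner", modifier "harvest island carp".
Inside "harvest island carp": head "carp" (specifically "island carp"), modifier "harvest".
Inside "island carp": head "carp", modifier "island".
Assembled: [[monastery ox] [[harvest [island carp]] tanner]].

[[monastery ox] [[harvest [island carp]] tanner]]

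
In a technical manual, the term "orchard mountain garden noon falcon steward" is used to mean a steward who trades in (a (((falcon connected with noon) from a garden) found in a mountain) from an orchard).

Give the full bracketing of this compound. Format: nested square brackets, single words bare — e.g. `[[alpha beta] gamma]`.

Overall it is a kind of steward; the modifier is "orchard mountain garden noon falcon".
"orchard mountain garden noon falcon" → head "falcon" (specifically "mountain garden noon falcon"), modifier "orchard".
"mountain garden noon falcon" → head "falcon" (specifically "garden noon falcon"), modifier "mountain".
"garden noon falcon" → head "falcon" (specifically "noon falcon"), modifier "garden".
"noon falcon" → head "falcon", modifier "noon".
So the structure is [[orchard [mountain [garden [noon falcon]]]] steward].

[[orchard [mountain [garden [noon falcon]]]] steward]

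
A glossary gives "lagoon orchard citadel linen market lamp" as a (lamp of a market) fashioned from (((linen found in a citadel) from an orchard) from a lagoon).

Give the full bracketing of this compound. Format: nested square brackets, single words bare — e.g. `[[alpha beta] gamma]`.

[[lagoon [orchard [citadel linen]]] [market lamp]]

The outermost head in the paraphrase is "lamp" (specifically "market lamp"), modified by "lagoon orchard citadel linen".
"lagoon orchard citadel linen" → head "linen" (specifically "orchard citadel linen"), modifier "lagoon".
"orchard citadel linen" → head "linen" (specifically "citadel linen"), modifier "orchard".
"citadel linen" → head "linen", modifier "citadel".
"market lamp" → head "lamp", modifier "market".
So the structure is [[lagoon [orchard [citadel linen]]] [market lamp]].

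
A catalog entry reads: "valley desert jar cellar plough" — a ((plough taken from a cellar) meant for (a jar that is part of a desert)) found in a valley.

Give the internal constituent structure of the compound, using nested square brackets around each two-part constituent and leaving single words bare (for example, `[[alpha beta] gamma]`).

Overall it is a kind of plough (specifically "desert jar cellar plough"); the modifier is "valley".
Inside "desert jar cellar plough": head "plough" (specifically "cellar plough"), modifier "desert jar".
Inside "desert jar": head "jar", modifier "desert".
Inside "cellar plough": head "plough", modifier "cellar".
So the structure is [valley [[desert jar] [cellar plough]]].

[valley [[desert jar] [cellar plough]]]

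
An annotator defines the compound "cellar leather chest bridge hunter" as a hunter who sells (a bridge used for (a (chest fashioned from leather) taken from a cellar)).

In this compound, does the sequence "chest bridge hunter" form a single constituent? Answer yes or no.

The top-level split is [cellar leather chest bridge] [hunter]; the full structure is [[[cellar [leather chest]] bridge] hunter].
"chest bridge hunter" straddles a constituent boundary, so it is not a single unit.

no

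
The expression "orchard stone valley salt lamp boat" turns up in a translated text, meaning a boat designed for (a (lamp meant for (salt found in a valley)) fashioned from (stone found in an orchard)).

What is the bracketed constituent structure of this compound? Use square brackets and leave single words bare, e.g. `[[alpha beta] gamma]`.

[[[orchard stone] [[valley salt] lamp]] boat]

The outermost head in the paraphrase is "boat", modified by "orchard stone valley salt lamp".
Inside "orchard stone valley salt lamp": head "lamp" (specifically "valley salt lamp"), modifier "orchard stone".
Inside "orchard stone": head "stone", modifier "orchard".
Inside "valley salt lamp": head "lamp", modifier "valley salt".
Inside "valley salt": head "salt", modifier "valley".
So the structure is [[[orchard stone] [[valley salt] lamp]] boat].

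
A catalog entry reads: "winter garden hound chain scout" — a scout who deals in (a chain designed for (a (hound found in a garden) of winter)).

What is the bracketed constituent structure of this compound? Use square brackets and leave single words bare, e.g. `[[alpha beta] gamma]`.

[[[winter [garden hound]] chain] scout]

At the top level: head "scout"; modifier "winter garden hound chain".
Within "winter garden hound chain", the head is "chain" and the modifier is "winter garden hound".
Within "winter garden hound", the head is "hound" (specifically "garden hound") and the modifier is "winter".
Within "garden hound", the head is "hound" and the modifier is "garden".
So the structure is [[[winter [garden hound]] chain] scout].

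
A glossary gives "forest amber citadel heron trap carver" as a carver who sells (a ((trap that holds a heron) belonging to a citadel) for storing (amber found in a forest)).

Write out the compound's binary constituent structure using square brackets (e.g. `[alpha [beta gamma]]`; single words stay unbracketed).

Whole compound: head "carver", modifier "forest amber citadel heron trap".
"forest amber citadel heron trap" → head "trap" (specifically "citadel heron trap"), modifier "forest amber".
"forest amber" → head "amber", modifier "forest".
"citadel heron trap" → head "trap" (specifically "heron trap"), modifier "citadel".
"heron trap" → head "trap", modifier "heron".
Putting it together: [[[forest amber] [citadel [heron trap]]] carver].

[[[forest amber] [citadel [heron trap]]] carver]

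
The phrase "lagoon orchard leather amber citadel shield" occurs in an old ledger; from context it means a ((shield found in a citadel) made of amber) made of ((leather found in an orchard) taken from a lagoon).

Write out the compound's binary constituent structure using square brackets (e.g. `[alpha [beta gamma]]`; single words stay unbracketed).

Overall it is a kind of shield (specifically "amber citadel shield"); the modifier is "lagoon orchard leather".
Within "lagoon orchard leather", the head is "leather" (specifically "orchard leather") and the modifier is "lagoon".
Within "orchard leather", the head is "leather" and the modifier is "orchard".
Within "amber citadel shield", the head is "shield" (specifically "citadel shield") and the modifier is "amber".
Within "citadel shield", the head is "shield" and the modifier is "citadel".
Putting it together: [[lagoon [orchard leather]] [amber [citadel shield]]].

[[lagoon [orchard leather]] [amber [citadel shield]]]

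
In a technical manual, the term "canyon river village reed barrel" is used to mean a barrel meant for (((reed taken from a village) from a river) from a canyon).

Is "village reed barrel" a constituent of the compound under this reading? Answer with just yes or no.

The top-level split is [canyon river village reed] [barrel]; the full structure is [[canyon [river [village reed]]] barrel].
"village reed barrel" straddles a constituent boundary, so it is not a single unit.

no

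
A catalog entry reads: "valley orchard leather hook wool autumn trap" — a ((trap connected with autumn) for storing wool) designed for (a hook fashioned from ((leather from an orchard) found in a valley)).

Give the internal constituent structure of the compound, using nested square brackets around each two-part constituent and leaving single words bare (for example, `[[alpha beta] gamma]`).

[[[valley [orchard leather]] hook] [wool [autumn trap]]]

Whole compound: head "trap" (specifically "wool autumn trap"), modifier "valley orchard leather hook".
Within "valley orchard leather hook", the head is "hook" and the modifier is "valley orchard leather".
Within "valley orchard leather", the head is "leather" (specifically "orchard leather") and the modifier is "valley".
Within "orchard leather", the head is "leather" and the modifier is "orchard".
Within "wool autumn trap", the head is "trap" (specifically "autumn trap") and the modifier is "wool".
Within "autumn trap", the head is "trap" and the modifier is "autumn".
Assembled: [[[valley [orchard leather]] hook] [wool [autumn trap]]].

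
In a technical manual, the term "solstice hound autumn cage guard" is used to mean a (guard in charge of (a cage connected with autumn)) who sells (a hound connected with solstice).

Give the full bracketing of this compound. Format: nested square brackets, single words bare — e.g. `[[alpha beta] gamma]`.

[[solstice hound] [[autumn cage] guard]]

Whole compound: head "guard" (specifically "autumn cage guard"), modifier "solstice hound".
"solstice hound" → head "hound", modifier "solstice".
"autumn cage guard" → head "guard", modifier "autumn cage".
"autumn cage" → head "cage", modifier "autumn".
Putting it together: [[solstice hound] [[autumn cage] guard]].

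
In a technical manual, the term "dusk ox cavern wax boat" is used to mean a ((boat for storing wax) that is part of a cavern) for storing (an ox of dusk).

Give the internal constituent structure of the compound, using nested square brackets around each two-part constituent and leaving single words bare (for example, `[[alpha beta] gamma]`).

The outermost head in the paraphrase is "boat" (specifically "cavern wax boat"), modified by "dusk ox".
Inside "dusk ox": head "ox", modifier "dusk".
Inside "cavern wax boat": head "boat" (specifically "wax boat"), modifier "cavern".
Inside "wax boat": head "boat", modifier "wax".
Assembled: [[dusk ox] [cavern [wax boat]]].

[[dusk ox] [cavern [wax boat]]]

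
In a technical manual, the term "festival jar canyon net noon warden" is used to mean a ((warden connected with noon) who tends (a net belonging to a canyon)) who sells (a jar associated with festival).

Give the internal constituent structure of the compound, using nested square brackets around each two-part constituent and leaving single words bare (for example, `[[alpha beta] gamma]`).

[[festival jar] [[canyon net] [noon warden]]]

Whole compound: head "warden" (specifically "canyon net noon warden"), modifier "festival jar".
Inside "festival jar": head "jar", modifier "festival".
Inside "canyon net noon warden": head "warden" (specifically "noon warden"), modifier "canyon net".
Inside "canyon net": head "net", modifier "canyon".
Inside "noon warden": head "warden", modifier "noon".
Putting it together: [[festival jar] [[canyon net] [noon warden]]].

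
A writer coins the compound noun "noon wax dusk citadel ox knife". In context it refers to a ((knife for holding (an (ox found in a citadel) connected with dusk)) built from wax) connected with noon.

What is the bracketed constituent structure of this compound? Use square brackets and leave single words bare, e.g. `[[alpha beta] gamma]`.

[noon [wax [[dusk [citadel ox]] knife]]]

At the top level: head "knife" (specifically "wax dusk citadel ox knife"); modifier "noon".
"wax dusk citadel ox knife" → head "knife" (specifically "dusk citadel ox knife"), modifier "wax".
"dusk citadel ox knife" → head "knife", modifier "dusk citadel ox".
"dusk citadel ox" → head "ox" (specifically "citadel ox"), modifier "dusk".
"citadel ox" → head "ox", modifier "citadel".
So the structure is [noon [wax [[dusk [citadel ox]] knife]]].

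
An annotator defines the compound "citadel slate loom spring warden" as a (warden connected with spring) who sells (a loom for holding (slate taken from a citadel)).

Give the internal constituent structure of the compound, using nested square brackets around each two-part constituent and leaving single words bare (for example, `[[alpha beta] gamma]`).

[[[citadel slate] loom] [spring warden]]

Whole compound: head "warden" (specifically "spring warden"), modifier "citadel slate loom".
Inside "citadel slate loom": head "loom", modifier "citadel slate".
Inside "citadel slate": head "slate", modifier "citadel".
Inside "spring warden": head "warden", modifier "spring".
Putting it together: [[[citadel slate] loom] [spring warden]].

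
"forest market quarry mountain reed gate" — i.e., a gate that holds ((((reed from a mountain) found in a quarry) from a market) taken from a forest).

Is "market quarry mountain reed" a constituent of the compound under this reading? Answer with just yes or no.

yes

The paraphrase groups the words so that "market quarry mountain reed" is one unit: it corresponds to a single parenthesized sub-phrase.
The full structure is [[forest [market [quarry [mountain reed]]]] gate], in which [market quarry mountain reed] is a constituent.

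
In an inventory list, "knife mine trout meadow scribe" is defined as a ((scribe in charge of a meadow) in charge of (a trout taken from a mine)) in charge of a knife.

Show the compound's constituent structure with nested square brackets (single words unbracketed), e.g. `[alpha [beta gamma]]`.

Overall it is a kind of scribe (specifically "mine trout meadow scribe"); the modifier is "knife".
Inside "mine trout meadow scribe": head "scribe" (specifically "meadow scribe"), modifier "mine trout".
Inside "mine trout": head "trout", modifier "mine".
Inside "meadow scribe": head "scribe", modifier "meadow".
Putting it together: [knife [[mine trout] [meadow scribe]]].

[knife [[mine trout] [meadow scribe]]]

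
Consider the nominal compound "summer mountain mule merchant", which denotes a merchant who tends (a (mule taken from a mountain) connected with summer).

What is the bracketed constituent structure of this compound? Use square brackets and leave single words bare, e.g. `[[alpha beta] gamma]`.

[[summer [mountain mule]] merchant]

The outermost head in the paraphrase is "merchant", modified by "summer mountain mule".
"summer mountain mule" → head "mule" (specifically "mountain mule"), modifier "summer".
"mountain mule" → head "mule", modifier "mountain".
So the structure is [[summer [mountain mule]] merchant].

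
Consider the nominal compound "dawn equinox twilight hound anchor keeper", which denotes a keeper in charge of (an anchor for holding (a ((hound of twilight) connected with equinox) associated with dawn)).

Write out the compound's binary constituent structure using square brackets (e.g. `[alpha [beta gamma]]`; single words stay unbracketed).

At the top level: head "keeper"; modifier "dawn equinox twilight hound anchor".
"dawn equinox twilight hound anchor" → head "anchor", modifier "dawn equinox twilight hound".
"dawn equinox twilight hound" → head "hound" (specifically "equinox twilight hound"), modifier "dawn".
"equinox twilight hound" → head "hound" (specifically "twilight hound"), modifier "equinox".
"twilight hound" → head "hound", modifier "twilight".
Putting it together: [[[dawn [equinox [twilight hound]]] anchor] keeper].

[[[dawn [equinox [twilight hound]]] anchor] keeper]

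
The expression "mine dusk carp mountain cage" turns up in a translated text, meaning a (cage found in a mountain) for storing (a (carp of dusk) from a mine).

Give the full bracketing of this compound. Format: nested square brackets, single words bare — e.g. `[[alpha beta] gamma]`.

[[mine [dusk carp]] [mountain cage]]

Whole compound: head "cage" (specifically "mountain cage"), modifier "mine dusk carp".
"mine dusk carp" → head "carp" (specifically "dusk carp"), modifier "mine".
"dusk carp" → head "carp", modifier "dusk".
"mountain cage" → head "cage", modifier "mountain".
Assembled: [[mine [dusk carp]] [mountain cage]].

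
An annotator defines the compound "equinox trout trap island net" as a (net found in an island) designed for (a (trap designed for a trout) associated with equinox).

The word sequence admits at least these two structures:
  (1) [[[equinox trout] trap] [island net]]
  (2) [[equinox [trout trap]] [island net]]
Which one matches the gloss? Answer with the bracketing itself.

The paraphrase's head is the "net" part ("island net"); its modifier is "equinox trout trap".
That top-level split, carried through the inner groups, gives [[equinox [trout trap]] [island net]].

[[equinox [trout trap]] [island net]]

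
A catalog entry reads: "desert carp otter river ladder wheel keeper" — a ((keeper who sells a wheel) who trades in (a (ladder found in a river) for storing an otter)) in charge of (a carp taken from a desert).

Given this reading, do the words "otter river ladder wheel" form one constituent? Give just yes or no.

The top-level split is [desert carp] [otter river ladder wheel keeper]; the full structure is [[desert carp] [[otter [river ladder]] [wheel keeper]]].
"otter river ladder wheel" straddles a constituent boundary, so it is not a single unit.

no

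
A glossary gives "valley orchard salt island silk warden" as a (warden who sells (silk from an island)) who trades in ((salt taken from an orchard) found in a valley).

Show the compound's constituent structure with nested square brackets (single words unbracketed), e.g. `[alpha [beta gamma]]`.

Whole compound: head "warden" (specifically "island silk warden"), modifier "valley orchard salt".
Within "valley orchard salt", the head is "salt" (specifically "orchard salt") and the modifier is "valley".
Within "orchard salt", the head is "salt" and the modifier is "orchard".
Within "island silk warden", the head is "warden" and the modifier is "island silk".
Within "island silk", the head is "silk" and the modifier is "island".
Putting it together: [[valley [orchard salt]] [[island silk] warden]].

[[valley [orchard salt]] [[island silk] warden]]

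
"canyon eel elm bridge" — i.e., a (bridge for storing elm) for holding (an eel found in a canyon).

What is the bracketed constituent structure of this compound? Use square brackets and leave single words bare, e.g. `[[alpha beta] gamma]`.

Overall it is a kind of bridge (specifically "elm bridge"); the modifier is "canyon eel".
Within "canyon eel", the head is "eel" and the modifier is "canyon".
Within "elm bridge", the head is "bridge" and the modifier is "elm".
So the structure is [[canyon eel] [elm bridge]].

[[canyon eel] [elm bridge]]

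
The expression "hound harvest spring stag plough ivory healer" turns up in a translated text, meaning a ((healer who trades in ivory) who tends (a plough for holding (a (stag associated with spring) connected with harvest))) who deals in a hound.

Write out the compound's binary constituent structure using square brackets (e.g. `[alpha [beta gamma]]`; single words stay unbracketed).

Whole compound: head "healer" (specifically "harvest spring stag plough ivory healer"), modifier "hound".
Within "harvest spring stag plough ivory healer", the head is "healer" (specifically "ivory healer") and the modifier is "harvest spring stag plough".
Within "harvest spring stag plough", the head is "plough" and the modifier is "harvest spring stag".
Within "harvest spring stag", the head is "stag" (specifically "spring stag") and the modifier is "harvest".
Within "spring stag", the head is "stag" and the modifier is "spring".
Within "ivory healer", the head is "healer" and the modifier is "ivory".
Assembled: [hound [[[harvest [spring stag]] plough] [ivory healer]]].

[hound [[[harvest [spring stag]] plough] [ivory healer]]]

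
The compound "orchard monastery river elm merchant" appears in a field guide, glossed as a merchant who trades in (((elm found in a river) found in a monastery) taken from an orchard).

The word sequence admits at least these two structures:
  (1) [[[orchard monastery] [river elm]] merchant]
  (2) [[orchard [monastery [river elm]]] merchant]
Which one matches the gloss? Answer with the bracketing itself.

[[orchard [monastery [river elm]]] merchant]

The paraphrase's head is the "merchant" part ("merchant"); its modifier is "orchard monastery river elm".
That top-level split, carried through the inner groups, gives [[orchard [monastery [river elm]]] merchant].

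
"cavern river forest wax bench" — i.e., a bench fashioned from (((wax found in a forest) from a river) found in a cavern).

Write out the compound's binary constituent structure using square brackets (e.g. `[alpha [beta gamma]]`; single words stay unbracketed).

Overall it is a kind of bench; the modifier is "cavern river forest wax".
Inside "cavern river forest wax": head "wax" (specifically "river forest wax"), modifier "cavern".
Inside "river forest wax": head "wax" (specifically "forest wax"), modifier "river".
Inside "forest wax": head "wax", modifier "forest".
So the structure is [[cavern [river [forest wax]]] bench].

[[cavern [river [forest wax]]] bench]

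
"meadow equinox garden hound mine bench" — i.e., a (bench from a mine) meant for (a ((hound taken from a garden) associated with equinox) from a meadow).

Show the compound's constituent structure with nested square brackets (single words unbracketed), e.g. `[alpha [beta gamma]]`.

Whole compound: head "bench" (specifically "mine bench"), modifier "meadow equinox garden hound".
Inside "meadow equinox garden hound": head "hound" (specifically "equinox garden hound"), modifier "meadow".
Inside "equinox garden hound": head "hound" (specifically "garden hound"), modifier "equinox".
Inside "garden hound": head "hound", modifier "garden".
Inside "mine bench": head "bench", modifier "mine".
So the structure is [[meadow [equinox [garden hound]]] [mine bench]].

[[meadow [equinox [garden hound]]] [mine bench]]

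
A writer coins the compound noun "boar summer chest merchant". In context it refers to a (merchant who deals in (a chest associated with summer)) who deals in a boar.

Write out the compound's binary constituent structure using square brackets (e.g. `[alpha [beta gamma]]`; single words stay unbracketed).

The outermost head in the paraphrase is "merchant" (specifically "summer chest merchant"), modified by "boar".
Within "summer chest merchant", the head is "merchant" and the modifier is "summer chest".
Within "summer chest", the head is "chest" and the modifier is "summer".
Assembled: [boar [[summer chest] merchant]].

[boar [[summer chest] merchant]]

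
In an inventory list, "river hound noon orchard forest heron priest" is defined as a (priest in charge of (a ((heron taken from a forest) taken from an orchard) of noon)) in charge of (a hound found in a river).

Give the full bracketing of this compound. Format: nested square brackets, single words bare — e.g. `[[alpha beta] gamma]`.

Whole compound: head "priest" (specifically "noon orchard forest heron priest"), modifier "river hound".
"river hound" → head "hound", modifier "river".
"noon orchard forest heron priest" → head "priest", modifier "noon orchard forest heron".
"noon orchard forest heron" → head "heron" (specifically "orchard forest heron"), modifier "noon".
"orchard forest heron" → head "heron" (specifically "forest heron"), modifier "orchard".
"forest heron" → head "heron", modifier "forest".
Assembled: [[river hound] [[noon [orchard [forest heron]]] priest]].

[[river hound] [[noon [orchard [forest heron]]] priest]]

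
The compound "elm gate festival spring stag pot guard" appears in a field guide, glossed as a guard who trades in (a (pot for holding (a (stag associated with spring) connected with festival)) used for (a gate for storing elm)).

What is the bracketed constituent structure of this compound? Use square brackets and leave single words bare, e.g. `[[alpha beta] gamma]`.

Whole compound: head "guard", modifier "elm gate festival spring stag pot".
Inside "elm gate festival spring stag pot": head "pot" (specifically "festival spring stag pot"), modifier "elm gate".
Inside "elm gate": head "gate", modifier "elm".
Inside "festival spring stag pot": head "pot", modifier "festival spring stag".
Inside "festival spring stag": head "stag" (specifically "spring stag"), modifier "festival".
Inside "spring stag": head "stag", modifier "spring".
So the structure is [[[elm gate] [[festival [spring stag]] pot]] guard].

[[[elm gate] [[festival [spring stag]] pot]] guard]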